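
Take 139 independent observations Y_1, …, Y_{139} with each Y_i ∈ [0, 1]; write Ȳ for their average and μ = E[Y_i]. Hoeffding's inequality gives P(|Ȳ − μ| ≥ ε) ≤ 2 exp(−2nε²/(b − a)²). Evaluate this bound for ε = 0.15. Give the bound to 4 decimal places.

Exponent: 2nε²/(b − a)² = 2·139·0.15² / 1² = 6.25500.
Bound = 2·exp(−6.25500) = 0.00384.

0.0038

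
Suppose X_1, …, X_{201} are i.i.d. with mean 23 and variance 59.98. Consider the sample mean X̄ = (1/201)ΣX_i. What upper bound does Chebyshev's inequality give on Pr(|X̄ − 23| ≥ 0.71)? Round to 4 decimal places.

0.5920

Var(X̄) = Var(X_i)/n = 59.98/201 = 0.29841.
Chebyshev: Pr(|X̄ − 23| ≥ 0.71) ≤ Var(X̄)/(0.71)² = 59.98/(201·0.71²) = 0.5920.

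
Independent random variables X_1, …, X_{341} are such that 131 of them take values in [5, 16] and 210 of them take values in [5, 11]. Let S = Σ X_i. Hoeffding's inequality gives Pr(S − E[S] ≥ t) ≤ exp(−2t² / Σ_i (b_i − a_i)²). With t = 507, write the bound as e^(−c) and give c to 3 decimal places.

21.960

Σ(b_i − a_i)² = 131·11² + 210·6² = 23411.
c = 2t² / 23411 = 2·507² / 23411 = 21.9597.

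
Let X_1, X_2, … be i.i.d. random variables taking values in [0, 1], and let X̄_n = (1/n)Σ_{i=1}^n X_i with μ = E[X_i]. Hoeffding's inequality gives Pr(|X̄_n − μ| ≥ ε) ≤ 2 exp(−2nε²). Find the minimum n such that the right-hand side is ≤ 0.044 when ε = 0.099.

195

Require 2·exp(−2nε²) ≤ 0.044, i.e. 2nε² ≥ ln(2/0.044) = 3.816713.
So n ≥ 3.816713 / (2·0.099²) = 194.710.
The smallest integer n is 195.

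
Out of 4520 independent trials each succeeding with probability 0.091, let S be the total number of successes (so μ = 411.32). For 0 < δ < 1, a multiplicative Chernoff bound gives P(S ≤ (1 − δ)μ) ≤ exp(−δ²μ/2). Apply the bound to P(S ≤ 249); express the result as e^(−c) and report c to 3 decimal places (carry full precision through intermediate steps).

32.028

Write 249 = (1 − δ)μ, so δ = 1 − 249/411.32 = 0.3946319…
Then the exponent is δ²μ/2 = (μ − 249)²/(2μ) = 32.028326.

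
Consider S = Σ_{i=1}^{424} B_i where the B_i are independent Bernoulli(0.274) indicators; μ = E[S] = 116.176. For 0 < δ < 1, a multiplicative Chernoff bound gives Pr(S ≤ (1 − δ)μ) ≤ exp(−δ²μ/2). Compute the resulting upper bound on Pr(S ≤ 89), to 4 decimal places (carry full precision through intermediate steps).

Write 89 = (1 − δ)μ, so δ = 1 − 89/116.176 = 0.2339209…
Then the exponent is δ²μ/2 = (μ − 89)²/(2μ) = 3.178518.
Bound = exp(−3.178518) = 0.04165.

0.0416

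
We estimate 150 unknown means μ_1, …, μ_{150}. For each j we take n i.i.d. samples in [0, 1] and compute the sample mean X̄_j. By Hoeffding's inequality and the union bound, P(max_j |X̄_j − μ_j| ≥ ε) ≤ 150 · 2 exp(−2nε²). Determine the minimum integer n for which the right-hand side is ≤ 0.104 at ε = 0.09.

492

Need 2·150·exp(−2nε²) ≤ 0.104, i.e. exp(−2nε²) ≤ 0.104/300.
So 2nε² ≥ ln(300/0.104) = 7.967147.
Hence n ≥ 7.967147/(2·0.09²) = 491.799.
The smallest integer n is 492.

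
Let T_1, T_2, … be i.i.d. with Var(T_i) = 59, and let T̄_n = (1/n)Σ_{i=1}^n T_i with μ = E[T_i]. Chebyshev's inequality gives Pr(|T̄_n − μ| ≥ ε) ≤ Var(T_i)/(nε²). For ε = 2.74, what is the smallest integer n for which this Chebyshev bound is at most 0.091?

87

Require 59/(n·2.74²) ≤ 0.091, i.e. n ≥ 59/(0.091·2.74²) = 86.359.
The smallest integer n is 87.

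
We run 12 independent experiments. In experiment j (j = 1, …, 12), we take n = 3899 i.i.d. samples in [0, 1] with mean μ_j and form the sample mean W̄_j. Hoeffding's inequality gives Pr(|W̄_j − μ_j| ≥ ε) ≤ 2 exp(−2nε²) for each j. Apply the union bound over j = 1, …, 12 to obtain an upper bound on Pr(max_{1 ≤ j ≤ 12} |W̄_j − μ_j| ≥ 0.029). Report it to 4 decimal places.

Per-experiment Hoeffding bound: 2·exp(−2·3899·0.029²) = 2·exp(−6.55812) = 0.0028371.
Union bound over 12 events: 12·0.0028371 = 0.03405.

0.0340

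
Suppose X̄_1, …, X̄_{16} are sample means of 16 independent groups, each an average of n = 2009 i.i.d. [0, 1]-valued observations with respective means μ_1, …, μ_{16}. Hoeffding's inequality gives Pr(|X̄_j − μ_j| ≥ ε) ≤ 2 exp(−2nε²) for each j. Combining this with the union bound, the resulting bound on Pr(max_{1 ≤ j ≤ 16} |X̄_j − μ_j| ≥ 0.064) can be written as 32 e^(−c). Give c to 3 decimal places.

16.458

Union bound over the 16 events: Pr(max_{1 ≤ j ≤ 16} |X̄_j − μ_j| ≥ 0.064) ≤ 16·2·exp(−2nε²) = 32 exp(−2·2009·0.064²).
So c = 2·2009·0.064² = 16.4577.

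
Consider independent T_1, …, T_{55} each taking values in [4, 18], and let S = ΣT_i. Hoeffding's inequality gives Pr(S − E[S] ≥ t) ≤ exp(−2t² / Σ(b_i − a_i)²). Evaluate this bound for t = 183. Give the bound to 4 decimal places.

0.0020

Σ(b_i − a_i)² = 55·(14)² = 10780.
Exponent = 2·183²/10780 = 6.2132.
Bound = exp(−6.2132) = 0.00200.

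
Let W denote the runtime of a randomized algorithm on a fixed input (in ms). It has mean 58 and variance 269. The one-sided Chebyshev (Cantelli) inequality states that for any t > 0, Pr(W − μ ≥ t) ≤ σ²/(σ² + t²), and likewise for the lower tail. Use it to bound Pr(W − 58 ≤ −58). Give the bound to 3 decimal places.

0.074

Here σ² = 269 and t = 58, so σ² + t² = 3633.
Cantelli's bound: 269/3633 = 0.0740.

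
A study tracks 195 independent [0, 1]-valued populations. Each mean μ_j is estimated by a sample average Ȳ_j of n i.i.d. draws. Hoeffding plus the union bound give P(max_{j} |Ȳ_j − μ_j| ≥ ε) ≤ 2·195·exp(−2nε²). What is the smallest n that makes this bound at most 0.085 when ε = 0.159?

167

Need 2·195·exp(−2nε²) ≤ 0.085, i.e. exp(−2nε²) ≤ 0.085/390.
So 2nε² ≥ ln(390/0.085) = 8.431251.
Hence n ≥ 8.431251/(2·0.159²) = 166.751.
The smallest integer n is 167.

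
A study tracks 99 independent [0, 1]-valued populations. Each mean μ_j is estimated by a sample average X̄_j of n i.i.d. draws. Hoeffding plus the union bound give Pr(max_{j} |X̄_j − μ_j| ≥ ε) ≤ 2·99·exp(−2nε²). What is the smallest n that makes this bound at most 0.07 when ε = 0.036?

3067

Need 2·99·exp(−2nε²) ≤ 0.07, i.e. exp(−2nε²) ≤ 0.07/198.
So 2nε² ≥ ln(198/0.07) = 7.947527.
Hence n ≥ 7.947527/(2·0.036²) = 3066.176.
The smallest integer n is 3067.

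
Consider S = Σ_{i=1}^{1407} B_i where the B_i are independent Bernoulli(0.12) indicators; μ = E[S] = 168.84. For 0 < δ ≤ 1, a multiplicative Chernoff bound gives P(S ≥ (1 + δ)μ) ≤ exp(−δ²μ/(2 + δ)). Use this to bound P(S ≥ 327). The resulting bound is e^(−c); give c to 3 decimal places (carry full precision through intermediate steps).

Write 327 = (1 + δ)μ, so δ = 327/168.84 − 1 = 0.9367448…
Then the exponent is δ²μ/(2 + δ) = (327 − μ)² / (μ·(2 + δ)) = 50.448906.

50.449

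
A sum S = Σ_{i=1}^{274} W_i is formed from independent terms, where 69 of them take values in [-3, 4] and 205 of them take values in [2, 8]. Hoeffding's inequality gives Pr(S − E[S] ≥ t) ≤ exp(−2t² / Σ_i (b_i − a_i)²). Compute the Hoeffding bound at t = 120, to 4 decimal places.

0.0688

Σ(b_i − a_i)² = 69·7² + 205·6² = 10761.
Exponent = 2·120² / 10761 = 2.67633.
Bound = exp(−2.67633) = 0.06882.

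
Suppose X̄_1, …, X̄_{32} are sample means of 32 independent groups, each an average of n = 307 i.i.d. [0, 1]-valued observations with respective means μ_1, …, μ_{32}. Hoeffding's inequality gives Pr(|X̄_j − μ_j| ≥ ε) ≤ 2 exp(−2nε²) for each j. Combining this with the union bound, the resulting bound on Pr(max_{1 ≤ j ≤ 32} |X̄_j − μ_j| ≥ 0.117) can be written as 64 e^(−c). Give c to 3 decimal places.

8.405

Union bound over the 32 events: Pr(max_{1 ≤ j ≤ 32} |X̄_j − μ_j| ≥ 0.117) ≤ 32·2·exp(−2nε²) = 64 exp(−2·307·0.117²).
So c = 2·307·0.117² = 8.4050.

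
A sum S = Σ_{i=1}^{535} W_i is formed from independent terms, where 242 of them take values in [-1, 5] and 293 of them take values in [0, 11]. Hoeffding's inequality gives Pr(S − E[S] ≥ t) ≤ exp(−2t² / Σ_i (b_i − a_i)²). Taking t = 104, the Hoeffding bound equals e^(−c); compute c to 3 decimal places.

Σ(b_i − a_i)² = 242·6² + 293·11² = 44165.
c = 2t² / 44165 = 2·104² / 44165 = 0.4898.

0.490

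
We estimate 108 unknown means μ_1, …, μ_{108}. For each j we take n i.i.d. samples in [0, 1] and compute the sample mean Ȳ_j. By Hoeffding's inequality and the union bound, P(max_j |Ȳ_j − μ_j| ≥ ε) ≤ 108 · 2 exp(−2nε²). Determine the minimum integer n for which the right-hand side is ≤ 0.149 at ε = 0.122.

Need 2·108·exp(−2nε²) ≤ 0.149, i.e. exp(−2nε²) ≤ 0.149/216.
So 2nε² ≥ ln(216/0.149) = 7.279087.
Hence n ≥ 7.279087/(2·0.122²) = 244.527.
The smallest integer n is 245.

245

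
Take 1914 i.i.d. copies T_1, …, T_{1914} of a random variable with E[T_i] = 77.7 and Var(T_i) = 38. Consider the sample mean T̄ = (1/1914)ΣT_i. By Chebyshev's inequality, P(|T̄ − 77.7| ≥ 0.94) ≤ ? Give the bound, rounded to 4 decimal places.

Var(T̄) = Var(T_i)/n = 38/1914 = 0.019854.
Chebyshev: P(|T̄ − 77.7| ≥ 0.94) ≤ Var(T̄)/(0.94)² = 38/(1914·0.94²) = 0.0225.

0.0225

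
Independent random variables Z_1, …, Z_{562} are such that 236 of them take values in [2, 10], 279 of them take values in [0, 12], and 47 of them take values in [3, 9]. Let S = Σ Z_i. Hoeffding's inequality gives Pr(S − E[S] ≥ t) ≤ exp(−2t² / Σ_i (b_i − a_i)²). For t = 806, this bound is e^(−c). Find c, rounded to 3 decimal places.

Σ(b_i − a_i)² = 236·8² + 279·12² + 47·6² = 56972.
c = 2t² / 56972 = 2·806² / 56972 = 22.8054.

22.805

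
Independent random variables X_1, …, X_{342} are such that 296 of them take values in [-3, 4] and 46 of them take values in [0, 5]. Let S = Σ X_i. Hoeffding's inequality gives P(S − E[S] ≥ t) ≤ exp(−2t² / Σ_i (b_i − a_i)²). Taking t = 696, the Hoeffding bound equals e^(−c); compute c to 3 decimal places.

Σ(b_i − a_i)² = 296·7² + 46·5² = 15654.
c = 2t² / 15654 = 2·696² / 15654 = 61.8904.

61.890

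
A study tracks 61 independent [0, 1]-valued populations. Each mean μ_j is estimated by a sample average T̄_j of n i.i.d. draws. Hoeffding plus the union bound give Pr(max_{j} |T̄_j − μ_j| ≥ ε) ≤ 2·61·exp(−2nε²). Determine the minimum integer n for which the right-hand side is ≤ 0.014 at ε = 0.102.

Need 2·61·exp(−2nε²) ≤ 0.014, i.e. exp(−2nε²) ≤ 0.014/122.
So 2nε² ≥ ln(122/0.014) = 9.072719.
Hence n ≥ 9.072719/(2·0.102²) = 436.021.
The smallest integer n is 437.

437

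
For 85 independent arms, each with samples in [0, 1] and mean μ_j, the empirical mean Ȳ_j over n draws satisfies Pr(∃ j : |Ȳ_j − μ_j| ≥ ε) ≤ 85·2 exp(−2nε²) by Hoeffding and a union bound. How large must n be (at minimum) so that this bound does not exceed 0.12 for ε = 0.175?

119

Need 2·85·exp(−2nε²) ≤ 0.12, i.e. exp(−2nε²) ≤ 0.12/170.
So 2nε² ≥ ln(170/0.12) = 7.256062.
Hence n ≥ 7.256062/(2·0.175²) = 118.466.
The smallest integer n is 119.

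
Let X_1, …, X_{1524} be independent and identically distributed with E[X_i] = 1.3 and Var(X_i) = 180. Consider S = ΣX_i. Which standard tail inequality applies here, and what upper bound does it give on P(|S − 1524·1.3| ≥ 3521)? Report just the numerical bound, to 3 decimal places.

With mean and variance of each term known, Chebyshev's inequality bounds the deviation of the sum (or sample mean).
Var(S) = n·Var(X_i) = 1524·180 = 274320.
Chebyshev: P(|S − 1524·1.3| ≥ 3521) ≤ Var(S)/3521² = 274320/12397441 = 0.0221.

0.022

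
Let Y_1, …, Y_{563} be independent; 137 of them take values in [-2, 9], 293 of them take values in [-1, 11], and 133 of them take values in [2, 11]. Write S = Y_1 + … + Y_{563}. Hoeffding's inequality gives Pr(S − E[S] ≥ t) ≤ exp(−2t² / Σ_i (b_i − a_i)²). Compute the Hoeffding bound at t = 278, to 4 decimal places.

0.1083

Σ(b_i − a_i)² = 137·11² + 293·12² + 133·9² = 69542.
Exponent = 2·278² / 69542 = 2.22266.
Bound = exp(−2.22266) = 0.10832.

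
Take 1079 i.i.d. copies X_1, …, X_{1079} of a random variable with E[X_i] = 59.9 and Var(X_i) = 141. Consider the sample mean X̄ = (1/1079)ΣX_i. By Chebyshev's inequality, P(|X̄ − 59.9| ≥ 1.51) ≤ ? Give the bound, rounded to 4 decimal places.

0.0573

Var(X̄) = Var(X_i)/n = 141/1079 = 0.13068.
Chebyshev: P(|X̄ − 59.9| ≥ 1.51) ≤ Var(X̄)/(1.51)² = 141/(1079·1.51²) = 0.0573.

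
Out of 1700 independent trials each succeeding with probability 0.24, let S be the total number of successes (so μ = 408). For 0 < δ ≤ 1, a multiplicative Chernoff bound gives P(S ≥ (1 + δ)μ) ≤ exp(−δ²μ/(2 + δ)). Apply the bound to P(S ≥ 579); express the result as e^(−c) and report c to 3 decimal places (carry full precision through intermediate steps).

29.626

Write 579 = (1 + δ)μ, so δ = 579/408 − 1 = 0.4191176…
Then the exponent is δ²μ/(2 + δ) = (579 − μ)² / (μ·(2 + δ)) = 29.626140.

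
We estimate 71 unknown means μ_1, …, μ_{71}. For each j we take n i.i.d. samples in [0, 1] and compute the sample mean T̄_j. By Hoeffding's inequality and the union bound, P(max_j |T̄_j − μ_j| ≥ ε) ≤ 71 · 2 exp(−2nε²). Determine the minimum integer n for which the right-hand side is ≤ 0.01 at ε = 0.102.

460

Need 2·71·exp(−2nε²) ≤ 0.01, i.e. exp(−2nε²) ≤ 0.01/142.
So 2nε² ≥ ln(142/0.01) = 9.560997.
Hence n ≥ 9.560997/(2·0.102²) = 459.487.
The smallest integer n is 460.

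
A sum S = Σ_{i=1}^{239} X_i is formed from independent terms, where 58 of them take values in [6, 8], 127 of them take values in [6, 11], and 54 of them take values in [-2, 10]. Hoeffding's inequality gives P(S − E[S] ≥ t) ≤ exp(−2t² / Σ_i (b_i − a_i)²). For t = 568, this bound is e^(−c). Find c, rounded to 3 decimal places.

Σ(b_i − a_i)² = 58·2² + 127·5² + 54·12² = 11183.
c = 2t² / 11183 = 2·568² / 11183 = 57.6990.

57.699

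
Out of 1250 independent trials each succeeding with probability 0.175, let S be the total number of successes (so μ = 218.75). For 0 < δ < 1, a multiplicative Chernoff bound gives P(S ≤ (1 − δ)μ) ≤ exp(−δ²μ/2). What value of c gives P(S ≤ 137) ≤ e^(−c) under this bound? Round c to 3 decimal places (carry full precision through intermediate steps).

15.276

Write 137 = (1 − δ)μ, so δ = 1 − 137/218.75 = 0.3737143…
Then the exponent is δ²μ/2 = (μ − 137)²/(2μ) = 15.275571.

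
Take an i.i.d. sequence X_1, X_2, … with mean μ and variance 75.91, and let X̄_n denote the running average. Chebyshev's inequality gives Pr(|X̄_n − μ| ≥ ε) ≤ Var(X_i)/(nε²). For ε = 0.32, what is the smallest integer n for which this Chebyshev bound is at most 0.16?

4634

Require 75.91/(n·0.32²) ≤ 0.16, i.e. n ≥ 75.91/(0.16·0.32²) = 4633.179.
The smallest integer n is 4634.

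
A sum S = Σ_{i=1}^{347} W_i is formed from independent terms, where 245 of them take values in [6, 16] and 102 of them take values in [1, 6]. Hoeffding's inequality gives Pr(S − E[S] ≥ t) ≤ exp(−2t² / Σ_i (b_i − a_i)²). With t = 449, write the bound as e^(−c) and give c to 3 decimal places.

14.906

Σ(b_i − a_i)² = 245·10² + 102·5² = 27050.
c = 2t² / 27050 = 2·449² / 27050 = 14.9058.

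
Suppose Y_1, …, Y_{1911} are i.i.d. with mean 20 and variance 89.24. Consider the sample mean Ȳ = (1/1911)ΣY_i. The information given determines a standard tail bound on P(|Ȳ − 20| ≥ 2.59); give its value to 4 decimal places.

0.0070

With mean and variance of each term known, Chebyshev's inequality bounds the deviation of the sum (or sample mean).
Var(Ȳ) = Var(Y_i)/n = 89.24/1911 = 0.046698.
Chebyshev: P(|Ȳ − 20| ≥ 2.59) ≤ Var(Ȳ)/(2.59)² = 89.24/(1911·2.59²) = 0.0070.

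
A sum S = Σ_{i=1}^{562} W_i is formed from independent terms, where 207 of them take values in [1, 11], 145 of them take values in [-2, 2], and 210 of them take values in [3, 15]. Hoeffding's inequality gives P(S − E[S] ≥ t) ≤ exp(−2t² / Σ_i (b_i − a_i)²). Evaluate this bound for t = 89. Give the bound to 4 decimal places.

Σ(b_i − a_i)² = 207·10² + 145·4² + 210·12² = 53260.
Exponent = 2·89² / 53260 = 0.29745.
Bound = exp(−0.29745) = 0.74271.

0.7427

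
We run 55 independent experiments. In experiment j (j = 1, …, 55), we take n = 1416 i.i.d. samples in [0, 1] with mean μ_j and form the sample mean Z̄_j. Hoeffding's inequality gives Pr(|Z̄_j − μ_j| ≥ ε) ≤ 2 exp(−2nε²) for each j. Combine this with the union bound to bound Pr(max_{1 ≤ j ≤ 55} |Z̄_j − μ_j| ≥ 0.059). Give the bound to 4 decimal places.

0.0058

Per-experiment Hoeffding bound: 2·exp(−2·1416·0.059²) = 2·exp(−9.85819) = 0.00010463.
Union bound over 55 events: 55·0.00010463 = 0.00575.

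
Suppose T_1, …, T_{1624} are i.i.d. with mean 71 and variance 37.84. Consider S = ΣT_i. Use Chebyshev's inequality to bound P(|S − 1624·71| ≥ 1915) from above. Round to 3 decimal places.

Var(S) = n·Var(T_i) = 1624·37.84 = 61452.16.
Chebyshev: P(|S − 1624·71| ≥ 1915) ≤ Var(S)/1915² = 61452.16/3667225 = 0.0168.

0.017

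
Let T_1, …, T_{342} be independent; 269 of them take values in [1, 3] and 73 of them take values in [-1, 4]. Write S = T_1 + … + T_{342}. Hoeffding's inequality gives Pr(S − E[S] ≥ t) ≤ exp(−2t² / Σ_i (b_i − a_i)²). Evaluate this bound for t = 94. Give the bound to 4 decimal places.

0.0023

Σ(b_i − a_i)² = 269·2² + 73·5² = 2901.
Exponent = 2·94² / 2901 = 6.09169.
Bound = exp(−6.09169) = 0.00226.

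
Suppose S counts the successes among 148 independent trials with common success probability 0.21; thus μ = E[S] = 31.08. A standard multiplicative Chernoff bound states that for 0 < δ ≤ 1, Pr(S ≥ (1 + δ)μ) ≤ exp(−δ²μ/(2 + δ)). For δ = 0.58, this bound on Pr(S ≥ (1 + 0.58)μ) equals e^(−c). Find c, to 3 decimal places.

c = δ²μ/(2 + δ) = 0.58²·31.08/(2 + 0.58) = 4.0524.

4.052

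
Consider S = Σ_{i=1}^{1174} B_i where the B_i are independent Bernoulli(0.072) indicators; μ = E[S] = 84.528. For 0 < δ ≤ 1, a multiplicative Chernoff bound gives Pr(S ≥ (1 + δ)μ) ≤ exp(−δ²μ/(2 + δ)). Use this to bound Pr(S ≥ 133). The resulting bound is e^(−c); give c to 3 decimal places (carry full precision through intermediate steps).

Write 133 = (1 + δ)μ, so δ = 133/84.528 − 1 = 0.5734431…
Then the exponent is δ²μ/(2 + δ) = (133 − μ)² / (μ·(2 + δ)) = 10.801068.

10.801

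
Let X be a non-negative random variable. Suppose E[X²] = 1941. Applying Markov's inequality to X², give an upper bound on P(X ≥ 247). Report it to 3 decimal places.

Since X ≥ 0, the event {X ≥ 247} is the same as {X² ≥ 61009}.
Markov's inequality applied to X² gives P(X² ≥ 61009) ≤ E[X²]/61009 = 1941/61009 = 0.0318.

0.032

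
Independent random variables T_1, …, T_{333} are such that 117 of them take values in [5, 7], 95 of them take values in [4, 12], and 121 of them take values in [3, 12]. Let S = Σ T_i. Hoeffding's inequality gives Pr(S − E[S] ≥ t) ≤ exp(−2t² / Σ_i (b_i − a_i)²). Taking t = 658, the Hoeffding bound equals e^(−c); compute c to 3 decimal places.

Σ(b_i − a_i)² = 117·2² + 95·8² + 121·9² = 16349.
c = 2t² / 16349 = 2·658² / 16349 = 52.9652.

52.965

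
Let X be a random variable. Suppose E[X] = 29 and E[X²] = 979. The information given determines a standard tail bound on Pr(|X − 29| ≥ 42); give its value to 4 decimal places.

0.0782

The first two moments determine the variance, so Chebyshev's inequality is the sharpest standard bound available.
Var(X) = E[X²] − (E[X])² = 979 − 841 = 138.
Chebyshev's inequality: Pr(|X − μ| ≥ t) ≤ Var(X)/t² = 138/1764 = 0.0782.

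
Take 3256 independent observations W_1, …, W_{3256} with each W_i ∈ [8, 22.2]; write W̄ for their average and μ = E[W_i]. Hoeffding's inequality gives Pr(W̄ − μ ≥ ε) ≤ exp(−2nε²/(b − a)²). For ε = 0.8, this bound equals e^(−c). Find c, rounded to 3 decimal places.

20.669

c = 2nε²/(b − a)² = 2·3256·0.8² / 14.2² = 20.6689.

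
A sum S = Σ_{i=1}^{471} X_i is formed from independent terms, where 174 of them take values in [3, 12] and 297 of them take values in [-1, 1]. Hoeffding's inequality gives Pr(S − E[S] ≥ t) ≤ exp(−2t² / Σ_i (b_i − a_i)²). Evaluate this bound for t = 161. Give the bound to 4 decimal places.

Σ(b_i − a_i)² = 174·9² + 297·2² = 15282.
Exponent = 2·161² / 15282 = 3.39236.
Bound = exp(−3.39236) = 0.03363.

0.0336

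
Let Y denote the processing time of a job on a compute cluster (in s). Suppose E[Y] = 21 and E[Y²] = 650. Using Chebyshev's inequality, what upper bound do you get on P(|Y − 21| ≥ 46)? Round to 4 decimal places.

0.0988

Var(Y) = E[Y²] − (E[Y])² = 650 − 441 = 209.
Chebyshev's inequality: P(|Y − μ| ≥ t) ≤ Var(Y)/t² = 209/2116 = 0.0988.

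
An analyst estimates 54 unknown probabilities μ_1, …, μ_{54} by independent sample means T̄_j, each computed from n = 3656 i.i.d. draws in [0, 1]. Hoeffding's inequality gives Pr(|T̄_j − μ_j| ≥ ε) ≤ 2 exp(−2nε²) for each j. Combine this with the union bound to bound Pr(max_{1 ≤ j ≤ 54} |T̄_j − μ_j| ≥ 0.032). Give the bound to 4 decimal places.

0.0605

Per-experiment Hoeffding bound: 2·exp(−2·3656·0.032²) = 2·exp(−7.48749) = 0.0011201.
Union bound over 54 events: 54·0.0011201 = 0.06049.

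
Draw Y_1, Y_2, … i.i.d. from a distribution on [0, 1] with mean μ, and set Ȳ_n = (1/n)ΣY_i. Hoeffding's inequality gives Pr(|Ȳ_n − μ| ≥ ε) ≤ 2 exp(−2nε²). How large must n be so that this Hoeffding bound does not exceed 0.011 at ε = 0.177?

Require 2·exp(−2nε²) ≤ 0.011, i.e. 2nε² ≥ ln(2/0.011) = 5.203007.
So n ≥ 5.203007 / (2·0.177²) = 83.038.
The smallest integer n is 84.

84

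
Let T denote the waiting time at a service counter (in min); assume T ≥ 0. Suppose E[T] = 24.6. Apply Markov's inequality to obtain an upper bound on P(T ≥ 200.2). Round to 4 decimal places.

0.1229

Markov's inequality: for a non-negative random variable, P(T ≥ a) ≤ E[T]/a.
Here E[T] = 24.6 and a = 200.2, so the bound is 24.6/200.2 = 0.1229.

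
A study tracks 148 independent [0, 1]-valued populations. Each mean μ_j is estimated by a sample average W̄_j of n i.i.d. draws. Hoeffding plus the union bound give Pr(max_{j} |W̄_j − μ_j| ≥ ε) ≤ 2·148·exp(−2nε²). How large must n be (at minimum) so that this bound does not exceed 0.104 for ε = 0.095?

441

Need 2·148·exp(−2nε²) ≤ 0.104, i.e. exp(−2nε²) ≤ 0.104/296.
So 2nε² ≥ ln(296/0.104) = 7.953724.
Hence n ≥ 7.953724/(2·0.095²) = 440.650.
The smallest integer n is 441.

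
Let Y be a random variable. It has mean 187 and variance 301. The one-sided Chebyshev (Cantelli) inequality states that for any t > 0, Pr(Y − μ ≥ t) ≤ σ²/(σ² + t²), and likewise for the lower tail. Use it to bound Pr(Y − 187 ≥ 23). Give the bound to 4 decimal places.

Here σ² = 301 and t = 23, so σ² + t² = 830.
Cantelli's bound: 301/830 = 0.3627.

0.3627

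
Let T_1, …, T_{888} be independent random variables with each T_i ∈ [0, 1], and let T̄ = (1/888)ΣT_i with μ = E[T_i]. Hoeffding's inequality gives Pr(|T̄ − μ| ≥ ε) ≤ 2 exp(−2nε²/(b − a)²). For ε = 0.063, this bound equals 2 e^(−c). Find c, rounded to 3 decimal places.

7.049

c = 2nε²/(b − a)² = 2·888·0.063² / 1² = 7.0489.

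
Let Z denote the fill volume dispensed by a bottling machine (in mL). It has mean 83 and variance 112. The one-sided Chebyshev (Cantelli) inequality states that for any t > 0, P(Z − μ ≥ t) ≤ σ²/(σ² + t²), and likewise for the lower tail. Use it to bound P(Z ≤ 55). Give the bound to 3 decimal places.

Here σ² = 112 and t = 28, so σ² + t² = 896.
Cantelli's bound: 112/896 = 0.1250.

0.125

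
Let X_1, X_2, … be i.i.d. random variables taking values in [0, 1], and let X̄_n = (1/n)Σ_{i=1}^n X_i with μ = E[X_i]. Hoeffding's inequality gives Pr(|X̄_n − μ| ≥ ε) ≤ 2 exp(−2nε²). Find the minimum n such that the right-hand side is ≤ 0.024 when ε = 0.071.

Require 2·exp(−2nε²) ≤ 0.024, i.e. 2nε² ≥ ln(2/0.024) = 4.422849.
So n ≥ 4.422849 / (2·0.071²) = 438.688.
The smallest integer n is 439.

439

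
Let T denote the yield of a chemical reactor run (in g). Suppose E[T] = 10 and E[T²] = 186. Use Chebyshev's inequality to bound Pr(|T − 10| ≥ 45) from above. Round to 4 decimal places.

0.0425

Var(T) = E[T²] − (E[T])² = 186 − 100 = 86.
Chebyshev's inequality: Pr(|T − μ| ≥ t) ≤ Var(T)/t² = 86/2025 = 0.0425.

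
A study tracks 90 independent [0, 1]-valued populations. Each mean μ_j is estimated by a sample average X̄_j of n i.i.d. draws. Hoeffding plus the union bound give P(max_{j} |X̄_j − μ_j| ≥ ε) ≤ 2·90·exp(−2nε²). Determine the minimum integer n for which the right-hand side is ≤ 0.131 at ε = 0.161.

140

Need 2·90·exp(−2nε²) ≤ 0.131, i.e. exp(−2nε²) ≤ 0.131/180.
So 2nε² ≥ ln(180/0.131) = 7.225515.
Hence n ≥ 7.225515/(2·0.161²) = 139.376.
The smallest integer n is 140.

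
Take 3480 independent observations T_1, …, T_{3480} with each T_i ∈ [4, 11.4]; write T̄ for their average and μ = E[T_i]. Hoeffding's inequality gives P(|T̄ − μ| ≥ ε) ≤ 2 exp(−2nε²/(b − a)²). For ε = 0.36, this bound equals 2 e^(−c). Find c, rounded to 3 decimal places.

c = 2nε²/(b − a)² = 2·3480·0.36² / 7.4² = 16.4722.

16.472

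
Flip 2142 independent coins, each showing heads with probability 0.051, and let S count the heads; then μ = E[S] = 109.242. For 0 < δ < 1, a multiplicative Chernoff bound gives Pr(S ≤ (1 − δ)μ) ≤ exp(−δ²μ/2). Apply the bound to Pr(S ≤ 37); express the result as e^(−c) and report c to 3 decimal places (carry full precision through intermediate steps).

23.887

Write 37 = (1 − δ)μ, so δ = 1 − 37/109.242 = 0.6613024…
Then the exponent is δ²μ/2 = (μ − 37)²/(2μ) = 23.886905.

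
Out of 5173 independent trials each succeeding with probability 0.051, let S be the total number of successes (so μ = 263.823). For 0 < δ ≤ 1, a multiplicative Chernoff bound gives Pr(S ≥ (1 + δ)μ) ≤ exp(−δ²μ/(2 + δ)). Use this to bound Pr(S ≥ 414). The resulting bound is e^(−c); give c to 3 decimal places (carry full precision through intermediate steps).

33.273

Write 414 = (1 + δ)μ, so δ = 414/263.823 − 1 = 0.5692339…
Then the exponent is δ²μ/(2 + δ) = (414 − μ)² / (μ·(2 + δ)) = 33.272892.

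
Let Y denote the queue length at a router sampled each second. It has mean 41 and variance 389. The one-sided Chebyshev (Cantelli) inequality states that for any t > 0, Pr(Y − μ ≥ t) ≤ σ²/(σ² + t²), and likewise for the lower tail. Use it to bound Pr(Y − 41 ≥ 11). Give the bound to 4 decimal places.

0.7627

Here σ² = 389 and t = 11, so σ² + t² = 510.
Cantelli's bound: 389/510 = 0.7627.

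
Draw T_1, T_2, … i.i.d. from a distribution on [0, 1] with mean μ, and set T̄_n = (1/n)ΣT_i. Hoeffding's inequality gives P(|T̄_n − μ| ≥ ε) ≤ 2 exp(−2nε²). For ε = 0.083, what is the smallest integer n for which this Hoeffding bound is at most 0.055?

261

Require 2·exp(−2nε²) ≤ 0.055, i.e. 2nε² ≥ ln(2/0.055) = 3.593569.
So n ≥ 3.593569 / (2·0.083²) = 260.819.
The smallest integer n is 261.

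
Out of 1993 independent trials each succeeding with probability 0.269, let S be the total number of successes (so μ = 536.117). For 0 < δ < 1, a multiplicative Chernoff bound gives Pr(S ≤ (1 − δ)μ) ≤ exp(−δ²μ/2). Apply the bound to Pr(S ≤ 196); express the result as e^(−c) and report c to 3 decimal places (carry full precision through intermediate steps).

107.887

Write 196 = (1 − δ)μ, so δ = 1 − 196/536.117 = 0.6344082…
Then the exponent is δ²μ/2 = (μ − 196)²/(2μ) = 107.886500.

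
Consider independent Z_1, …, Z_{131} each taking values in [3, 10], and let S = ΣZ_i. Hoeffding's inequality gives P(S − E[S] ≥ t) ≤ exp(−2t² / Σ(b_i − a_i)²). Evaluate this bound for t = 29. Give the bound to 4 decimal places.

0.7695

Σ(b_i − a_i)² = 131·(7)² = 6419.
Exponent = 2·29²/6419 = 0.2620.
Bound = exp(−0.2620) = 0.76948.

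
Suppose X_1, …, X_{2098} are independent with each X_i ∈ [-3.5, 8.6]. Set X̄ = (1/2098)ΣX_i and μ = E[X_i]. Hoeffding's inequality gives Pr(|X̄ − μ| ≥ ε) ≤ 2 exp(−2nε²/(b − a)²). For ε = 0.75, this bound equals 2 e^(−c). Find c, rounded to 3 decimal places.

c = 2nε²/(b − a)² = 2·2098·0.75² / 12.1² = 16.1208.

16.121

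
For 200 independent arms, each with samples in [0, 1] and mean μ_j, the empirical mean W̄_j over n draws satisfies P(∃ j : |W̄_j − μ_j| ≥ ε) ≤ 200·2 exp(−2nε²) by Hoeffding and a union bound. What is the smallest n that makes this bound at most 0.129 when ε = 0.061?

1081

Need 2·200·exp(−2nε²) ≤ 0.129, i.e. exp(−2nε²) ≤ 0.129/400.
So 2nε² ≥ ln(400/0.129) = 8.039407.
Hence n ≥ 8.039407/(2·0.061²) = 1080.275.
The smallest integer n is 1081.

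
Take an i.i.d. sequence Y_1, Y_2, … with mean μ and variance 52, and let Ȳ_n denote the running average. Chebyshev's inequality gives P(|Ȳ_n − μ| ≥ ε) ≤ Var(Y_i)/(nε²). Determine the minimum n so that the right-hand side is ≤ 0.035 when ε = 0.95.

Require 52/(n·0.95²) ≤ 0.035, i.e. n ≥ 52/(0.035·0.95²) = 1646.221.
The smallest integer n is 1647.

1647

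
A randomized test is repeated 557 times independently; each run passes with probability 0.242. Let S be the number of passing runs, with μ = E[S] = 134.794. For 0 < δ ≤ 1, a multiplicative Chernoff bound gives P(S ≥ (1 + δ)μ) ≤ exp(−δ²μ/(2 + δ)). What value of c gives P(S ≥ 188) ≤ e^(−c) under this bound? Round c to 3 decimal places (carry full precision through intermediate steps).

Write 188 = (1 + δ)μ, so δ = 188/134.794 − 1 = 0.3947208…
Then the exponent is δ²μ/(2 + δ) = (188 − μ)² / (μ·(2 + δ)) = 8.769923.

8.770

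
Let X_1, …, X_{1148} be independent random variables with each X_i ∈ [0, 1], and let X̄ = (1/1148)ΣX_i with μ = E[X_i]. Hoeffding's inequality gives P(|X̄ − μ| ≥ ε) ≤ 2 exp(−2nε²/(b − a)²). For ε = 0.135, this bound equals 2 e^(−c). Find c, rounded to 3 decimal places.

c = 2nε²/(b − a)² = 2·1148·0.135² / 1² = 41.8446.

41.845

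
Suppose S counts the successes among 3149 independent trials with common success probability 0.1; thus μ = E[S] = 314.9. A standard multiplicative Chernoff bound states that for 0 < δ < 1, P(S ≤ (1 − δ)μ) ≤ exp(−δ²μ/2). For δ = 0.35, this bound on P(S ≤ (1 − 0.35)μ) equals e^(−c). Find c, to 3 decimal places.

19.288

c = δ²μ/2 = 0.35²·314.9/2 = 19.2876.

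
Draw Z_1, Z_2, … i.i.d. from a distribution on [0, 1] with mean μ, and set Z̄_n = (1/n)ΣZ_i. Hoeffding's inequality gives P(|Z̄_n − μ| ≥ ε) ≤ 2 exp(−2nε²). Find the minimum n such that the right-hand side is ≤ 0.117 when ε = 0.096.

155

Require 2·exp(−2nε²) ≤ 0.117, i.e. 2nε² ≥ ln(2/0.117) = 2.838729.
So n ≥ 2.838729 / (2·0.096²) = 154.011.
The smallest integer n is 155.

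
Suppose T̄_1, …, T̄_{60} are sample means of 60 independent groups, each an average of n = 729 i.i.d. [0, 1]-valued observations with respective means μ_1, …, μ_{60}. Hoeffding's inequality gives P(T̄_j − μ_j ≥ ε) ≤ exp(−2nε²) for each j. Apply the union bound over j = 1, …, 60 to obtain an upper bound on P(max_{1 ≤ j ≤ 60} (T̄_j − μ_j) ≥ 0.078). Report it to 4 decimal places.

0.0084

Per-experiment Hoeffding bound: exp(−2·729·0.078²) = exp(−8.87047) = 0.00014048.
Union bound over 60 events: 60·0.00014048 = 0.00843.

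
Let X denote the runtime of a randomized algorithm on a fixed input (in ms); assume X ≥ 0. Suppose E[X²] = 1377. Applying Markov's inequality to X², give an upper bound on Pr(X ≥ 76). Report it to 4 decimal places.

Since X ≥ 0, the event {X ≥ 76} is the same as {X² ≥ 5776}.
Markov's inequality applied to X² gives Pr(X² ≥ 5776) ≤ E[X²]/5776 = 1377/5776 = 0.2384.

0.2384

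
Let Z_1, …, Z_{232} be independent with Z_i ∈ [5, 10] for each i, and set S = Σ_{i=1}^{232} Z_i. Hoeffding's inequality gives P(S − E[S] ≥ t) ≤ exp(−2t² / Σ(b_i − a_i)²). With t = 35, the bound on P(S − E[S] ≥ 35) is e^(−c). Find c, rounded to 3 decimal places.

Σ(b_i − a_i)² = 232·(5)² = 5800.
c = 2t²/5800 = 2·35²/5800 = 0.4224.

0.422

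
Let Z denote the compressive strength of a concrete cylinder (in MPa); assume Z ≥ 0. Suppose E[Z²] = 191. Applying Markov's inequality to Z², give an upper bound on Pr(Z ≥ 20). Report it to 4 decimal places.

0.4775

Since Z ≥ 0, the event {Z ≥ 20} is the same as {Z² ≥ 400}.
Markov's inequality applied to Z² gives Pr(Z² ≥ 400) ≤ E[Z²]/400 = 191/400 = 0.4775.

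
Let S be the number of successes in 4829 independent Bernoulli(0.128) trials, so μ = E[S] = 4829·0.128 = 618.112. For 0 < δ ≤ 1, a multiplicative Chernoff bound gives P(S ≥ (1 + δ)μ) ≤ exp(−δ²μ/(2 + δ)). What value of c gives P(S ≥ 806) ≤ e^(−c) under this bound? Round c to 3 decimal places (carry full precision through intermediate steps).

Write 806 = (1 + δ)μ, so δ = 806/618.112 − 1 = 0.3039708…
Then the exponent is δ²μ/(2 + δ) = (806 − μ)² / (μ·(2 + δ)) = 24.788711.

24.789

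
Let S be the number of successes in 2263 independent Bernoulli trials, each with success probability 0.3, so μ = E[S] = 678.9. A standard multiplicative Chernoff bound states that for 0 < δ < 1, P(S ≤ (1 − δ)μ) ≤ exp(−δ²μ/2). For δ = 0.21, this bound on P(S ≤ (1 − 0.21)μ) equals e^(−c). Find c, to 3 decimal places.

14.970

c = δ²μ/2 = 0.21²·678.9/2 = 14.9697.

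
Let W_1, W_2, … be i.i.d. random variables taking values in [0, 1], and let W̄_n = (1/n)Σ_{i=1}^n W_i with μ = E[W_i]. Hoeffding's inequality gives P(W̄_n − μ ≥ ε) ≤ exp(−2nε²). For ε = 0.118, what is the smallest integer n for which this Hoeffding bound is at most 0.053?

106

Require exp(−2nε²) ≤ 0.053, i.e. 2nε² ≥ ln(1/0.053) = 2.937463.
So n ≥ 2.937463 / (2·0.118²) = 105.482.
The smallest integer n is 106.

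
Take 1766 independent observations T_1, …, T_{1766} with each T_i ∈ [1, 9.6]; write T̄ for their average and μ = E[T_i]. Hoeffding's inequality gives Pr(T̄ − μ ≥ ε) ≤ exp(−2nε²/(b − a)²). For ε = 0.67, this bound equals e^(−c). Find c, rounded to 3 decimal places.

c = 2nε²/(b − a)² = 2·1766·0.67² / 8.6² = 21.4375.

21.437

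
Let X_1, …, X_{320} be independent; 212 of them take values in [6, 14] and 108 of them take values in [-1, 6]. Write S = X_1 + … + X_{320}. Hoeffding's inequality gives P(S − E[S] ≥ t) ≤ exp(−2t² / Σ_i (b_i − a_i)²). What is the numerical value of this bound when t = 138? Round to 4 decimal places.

Σ(b_i − a_i)² = 212·8² + 108·7² = 18860.
Exponent = 2·138² / 18860 = 2.01951.
Bound = exp(−2.01951) = 0.13272.

0.1327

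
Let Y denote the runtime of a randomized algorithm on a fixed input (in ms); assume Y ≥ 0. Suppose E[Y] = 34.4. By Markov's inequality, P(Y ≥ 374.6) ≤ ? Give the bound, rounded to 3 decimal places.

0.092

Markov's inequality: for a non-negative random variable, P(Y ≥ a) ≤ E[Y]/a.
Here E[Y] = 34.4 and a = 374.6, so the bound is 34.4/374.6 = 0.0918.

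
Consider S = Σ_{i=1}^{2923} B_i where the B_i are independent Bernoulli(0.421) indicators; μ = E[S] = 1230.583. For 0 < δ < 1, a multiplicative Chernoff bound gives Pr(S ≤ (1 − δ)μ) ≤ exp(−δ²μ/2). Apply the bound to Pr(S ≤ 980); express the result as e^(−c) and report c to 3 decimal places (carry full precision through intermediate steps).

25.513

Write 980 = (1 − δ)μ, so δ = 1 − 980/1230.583 = 0.2036295…
Then the exponent is δ²μ/2 = (μ − 980)²/(2μ) = 25.513045.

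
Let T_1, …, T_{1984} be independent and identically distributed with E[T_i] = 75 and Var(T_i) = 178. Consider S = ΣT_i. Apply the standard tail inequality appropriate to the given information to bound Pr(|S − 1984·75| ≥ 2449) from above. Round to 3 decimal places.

0.059

With mean and variance of each term known, Chebyshev's inequality bounds the deviation of the sum (or sample mean).
Var(S) = n·Var(T_i) = 1984·178 = 353152.
Chebyshev: Pr(|S − 1984·75| ≥ 2449) ≤ Var(S)/2449² = 353152/5997601 = 0.0589.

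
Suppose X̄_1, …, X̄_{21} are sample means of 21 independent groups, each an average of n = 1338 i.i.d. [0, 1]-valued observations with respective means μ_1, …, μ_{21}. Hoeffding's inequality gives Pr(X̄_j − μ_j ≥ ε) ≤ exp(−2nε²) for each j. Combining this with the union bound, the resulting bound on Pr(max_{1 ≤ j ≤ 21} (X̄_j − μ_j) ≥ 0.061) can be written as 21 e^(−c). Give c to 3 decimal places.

9.957

Union bound over the 21 events: Pr(max_{1 ≤ j ≤ 21} (X̄_j − μ_j) ≥ 0.061) ≤ 21·exp(−2nε²) = 21 exp(−2·1338·0.061²).
So c = 2·1338·0.061² = 9.9574.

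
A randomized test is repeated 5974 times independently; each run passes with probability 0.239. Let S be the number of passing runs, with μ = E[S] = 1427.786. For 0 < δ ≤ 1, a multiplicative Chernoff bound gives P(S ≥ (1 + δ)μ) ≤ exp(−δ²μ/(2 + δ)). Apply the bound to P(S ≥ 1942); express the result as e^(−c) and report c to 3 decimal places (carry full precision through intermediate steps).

78.467

Write 1942 = (1 + δ)μ, so δ = 1942/1427.786 − 1 = 0.3601478…
Then the exponent is δ²μ/(2 + δ) = (1942 − μ)² / (μ·(2 + δ)) = 78.466715.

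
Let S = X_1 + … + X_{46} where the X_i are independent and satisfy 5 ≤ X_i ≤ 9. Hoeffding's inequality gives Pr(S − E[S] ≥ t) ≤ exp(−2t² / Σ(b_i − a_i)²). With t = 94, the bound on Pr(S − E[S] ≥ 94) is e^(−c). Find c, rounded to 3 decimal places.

24.011

Σ(b_i − a_i)² = 46·(4)² = 736.
c = 2t²/736 = 2·94²/736 = 24.0109.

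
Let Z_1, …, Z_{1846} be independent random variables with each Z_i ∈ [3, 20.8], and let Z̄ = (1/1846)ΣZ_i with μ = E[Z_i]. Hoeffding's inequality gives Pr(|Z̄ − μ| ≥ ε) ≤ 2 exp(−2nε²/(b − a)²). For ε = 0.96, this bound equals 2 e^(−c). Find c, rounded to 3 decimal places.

c = 2nε²/(b − a)² = 2·1846·0.96² / 17.8² = 10.7390.

10.739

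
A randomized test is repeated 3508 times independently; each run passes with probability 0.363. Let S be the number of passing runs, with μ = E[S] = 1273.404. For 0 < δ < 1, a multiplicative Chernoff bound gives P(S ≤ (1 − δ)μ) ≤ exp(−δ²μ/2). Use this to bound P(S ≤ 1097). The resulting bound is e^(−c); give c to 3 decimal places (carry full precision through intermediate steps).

Write 1097 = (1 − δ)μ, so δ = 1 − 1097/1273.404 = 0.1385295…
Then the exponent is δ²μ/2 = (μ − 1097)²/(2μ) = 12.218578.

12.219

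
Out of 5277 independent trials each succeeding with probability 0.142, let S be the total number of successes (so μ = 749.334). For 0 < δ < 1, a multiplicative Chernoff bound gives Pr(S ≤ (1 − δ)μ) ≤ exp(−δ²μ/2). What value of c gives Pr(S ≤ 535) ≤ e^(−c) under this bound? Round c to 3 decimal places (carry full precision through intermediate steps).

30.653

Write 535 = (1 − δ)μ, so δ = 1 − 535/749.334 = 0.2860327…
Then the exponent is δ²μ/2 = (μ − 535)²/(2μ) = 30.653262.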